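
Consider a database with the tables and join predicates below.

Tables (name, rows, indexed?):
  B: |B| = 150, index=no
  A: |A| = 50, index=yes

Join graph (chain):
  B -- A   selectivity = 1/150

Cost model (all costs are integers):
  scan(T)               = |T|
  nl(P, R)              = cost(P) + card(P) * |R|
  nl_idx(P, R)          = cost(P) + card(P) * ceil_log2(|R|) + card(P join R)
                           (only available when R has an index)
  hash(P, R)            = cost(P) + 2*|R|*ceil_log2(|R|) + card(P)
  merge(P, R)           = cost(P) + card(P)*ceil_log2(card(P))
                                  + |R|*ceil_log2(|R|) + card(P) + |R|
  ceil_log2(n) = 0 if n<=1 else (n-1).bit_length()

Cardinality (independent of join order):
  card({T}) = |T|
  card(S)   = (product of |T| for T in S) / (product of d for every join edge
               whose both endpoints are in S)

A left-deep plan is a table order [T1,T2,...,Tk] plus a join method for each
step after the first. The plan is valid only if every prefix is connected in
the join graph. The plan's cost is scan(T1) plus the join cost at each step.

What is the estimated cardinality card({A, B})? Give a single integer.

Tables in S: A(50), B(150)
Edges inside S: B-A(d=150)
numerator = 50 * 150 = 7500
denominator = 150 = 150
card(S) = 7500 / 150 = 50

50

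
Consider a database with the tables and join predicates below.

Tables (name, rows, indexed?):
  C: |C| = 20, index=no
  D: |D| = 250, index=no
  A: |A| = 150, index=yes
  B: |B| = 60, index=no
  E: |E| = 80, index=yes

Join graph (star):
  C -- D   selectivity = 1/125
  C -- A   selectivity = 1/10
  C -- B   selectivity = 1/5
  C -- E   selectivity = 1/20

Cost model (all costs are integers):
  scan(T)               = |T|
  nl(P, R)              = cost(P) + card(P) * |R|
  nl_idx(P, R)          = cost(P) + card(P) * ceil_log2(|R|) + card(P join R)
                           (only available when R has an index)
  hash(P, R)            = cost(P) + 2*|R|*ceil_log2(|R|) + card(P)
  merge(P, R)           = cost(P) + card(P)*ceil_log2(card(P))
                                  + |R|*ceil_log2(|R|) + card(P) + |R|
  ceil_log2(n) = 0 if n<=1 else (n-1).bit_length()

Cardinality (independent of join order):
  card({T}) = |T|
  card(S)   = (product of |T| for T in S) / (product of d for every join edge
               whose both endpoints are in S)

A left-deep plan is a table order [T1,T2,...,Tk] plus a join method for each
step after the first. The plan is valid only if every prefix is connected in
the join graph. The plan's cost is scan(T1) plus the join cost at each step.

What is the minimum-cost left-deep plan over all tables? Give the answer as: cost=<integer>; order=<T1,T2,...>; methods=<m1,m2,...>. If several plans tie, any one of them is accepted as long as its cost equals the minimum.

Selinger DP (subsets sized 1..n):
  {C}: scan cost=20, card=20
  {D}: scan cost=250, card=250
  {A}: scan cost=150, card=150
  {B}: scan cost=60, card=60
  {E}: scan cost=80, card=80
  {CD}: card=40; try (C,hash)→700, (D,merge)→2390, (C,merge)→2620, (D,hash)→4040, (D,nl)→5020, (C,nl)→5250; best=700 via (C,hash)
  {AC}: card=300; try (A,nl_idx)→480, (C,hash)→500, (A,merge)→1490, (C,merge)→1620, (A,hash)→2440, (A,nl)→3020 …(+1); best=480 via (A,nl_idx)
  {BC}: card=240; try (C,hash)→320, (B,merge)→560, (C,merge)→600, (B,hash)→760, (B,nl)→1220, (C,nl)→1260; best=320 via (C,hash)
  {CE}: card=80; try (E,nl_idx)→240, (C,hash)→360, (E,merge)→780, (C,merge)→840, (E,hash)→1160, (E,nl)→1620 …(+1); best=240 via (E,nl_idx)
  {ACD}: card=600; try (A,nl_idx)→1620, (A,merge)→2330, (A,hash)→3140, (D,hash)→4780, (D,merge)→5730, (A,nl)→6700 …(+1); best=1620 via (A,nl_idx)
  {BCD}: card=480; try (B,merge)→1400, (B,hash)→1460, (B,nl)→3100, (D,hash)→4560, (D,merge)→4730, (D,nl)→60320; best=1400 via (B,merge)
  {CDE}: card=160; try (E,nl_idx)→1140, (E,merge)→1620, (E,hash)→1860, (D,merge)→3130, (E,nl)→3900, (D,hash)→4320 …(+1); best=1140 via (E,nl_idx)
  {ABC}: card=3600; try (B,hash)→1500, (A,hash)→2960, (A,merge)→3830, (B,merge)→3900, (A,nl_idx)→5840, (B,nl)→18480 …(+1); best=1500 via (B,hash)
  {ACE}: card=1200; try (E,hash)→1900, (A,nl_idx)→2080, (A,merge)→2230, (A,hash)→2720, (E,nl_idx)→3780, (E,merge)→4120 …(+2); best=1900 via (E,hash)
  {BCE}: card=960; try (B,hash)→1040, (B,merge)→1300, (E,hash)→1680, (E,nl_idx)→2960, (E,merge)→3120, (B,nl)→5040 …(+1); best=1040 via (B,hash)
  {ABCD}: card=7200; try (B,hash)→2940, (A,hash)→4280, (A,merge)→7550, (B,merge)→8640, (D,hash)→9100, (A,nl_idx)→12440 …(+4); best=2940 via (B,hash)
  {ACDE}: card=2400; try (E,hash)→3340, (A,hash)→3700, (A,merge)→3930, (A,nl_idx)→4820, (D,hash)→7100, (E,nl_idx)→8220 …(+5); best=3340 via (E,hash)
  {BCDE}: card=1920; try (B,hash)→2020, (E,hash)→3000, (B,merge)→3000, (D,hash)→6000, (E,nl_idx)→6680, (E,merge)→6840 …(+4); best=2020 via (B,hash)
  {ABCE}: card=14400; try (B,hash)→3820, (A,hash)→4400, (E,hash)→6220, (A,merge)→12950, (B,merge)→16720, (A,nl_idx)→23120 …(+5); best=3820 via (B,hash)
  {ABCDE}: card=28800; try (A,hash)→6340, (B,hash)→6460, (E,hash)→11260, (D,hash)→22220, (A,merge)→26410, (B,merge)→34960 …(+8); best=6340 via (A,hash)

cost=6340; order=D,C,E,B,A; methods=hash,nl_idx,hash,hash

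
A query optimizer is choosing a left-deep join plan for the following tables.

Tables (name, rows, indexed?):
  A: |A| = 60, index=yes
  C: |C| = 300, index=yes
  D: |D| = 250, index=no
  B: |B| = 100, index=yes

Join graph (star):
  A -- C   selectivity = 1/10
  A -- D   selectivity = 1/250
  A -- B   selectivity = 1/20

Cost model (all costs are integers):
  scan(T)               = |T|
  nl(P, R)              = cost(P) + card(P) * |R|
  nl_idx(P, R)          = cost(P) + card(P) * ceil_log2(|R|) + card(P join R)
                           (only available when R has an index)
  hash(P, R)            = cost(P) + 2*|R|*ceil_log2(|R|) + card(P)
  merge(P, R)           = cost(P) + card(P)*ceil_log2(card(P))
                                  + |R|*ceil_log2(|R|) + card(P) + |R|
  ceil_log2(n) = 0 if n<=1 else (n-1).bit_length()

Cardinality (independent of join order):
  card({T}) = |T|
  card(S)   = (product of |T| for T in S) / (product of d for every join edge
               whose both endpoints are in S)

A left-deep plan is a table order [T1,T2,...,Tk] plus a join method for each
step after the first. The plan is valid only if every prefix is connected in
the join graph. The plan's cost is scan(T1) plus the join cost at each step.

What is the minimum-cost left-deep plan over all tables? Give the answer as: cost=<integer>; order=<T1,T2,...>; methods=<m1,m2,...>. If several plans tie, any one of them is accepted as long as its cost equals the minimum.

Selinger DP (subsets sized 1..n):
  {A}: scan cost=60, card=60
  {C}: scan cost=300, card=300
  {D}: scan cost=250, card=250
  {B}: scan cost=100, card=100
  {AC}: card=1800; try (A,hash)→1320, (C,nl_idx)→2400, (C,merge)→3480, (A,merge)→3720, (A,nl_idx)→3900, (C,hash)→5520 …(+2); best=1320 via (A,hash)
  {AD}: card=60; try (A,hash)→1220, (A,nl_idx)→1810, (D,merge)→2730, (A,merge)→2920, (D,hash)→4120, (D,nl)→15060 …(+1); best=1220 via (A,hash)
  {AB}: card=300; try (B,nl_idx)→780, (A,hash)→920, (A,nl_idx)→1000, (B,merge)→1280, (A,merge)→1320, (B,hash)→1520 …(+2); best=780 via (B,nl_idx)
  {ACD}: card=1800; try (C,nl_idx)→3560, (C,merge)→4640, (C,hash)→6680, (D,hash)→7120, (C,nl)→19220, (D,merge)→25170 …(+1); best=3560 via (C,nl_idx)
  {ABC}: card=9000; try (B,hash)→4520, (C,hash)→6480, (C,merge)→6780, (C,nl_idx)→12480, (B,nl_idx)→22920, (B,merge)→23720 …(+2); best=4520 via (B,hash)
  {ABD}: card=300; try (B,nl_idx)→1940, (B,merge)→2440, (B,hash)→2680, (D,hash)→5080, (D,merge)→6030, (B,nl)→7220 …(+1); best=1940 via (B,nl_idx)
  {ABCD}: card=9000; try (B,hash)→6760, (C,hash)→7640, (C,merge)→7940, (C,nl_idx)→13640, (D,hash)→17520, (B,nl_idx)→25160 …(+5); best=6760 via (B,hash)

cost=6760; order=D,A,C,B; methods=hash,nl_idx,hash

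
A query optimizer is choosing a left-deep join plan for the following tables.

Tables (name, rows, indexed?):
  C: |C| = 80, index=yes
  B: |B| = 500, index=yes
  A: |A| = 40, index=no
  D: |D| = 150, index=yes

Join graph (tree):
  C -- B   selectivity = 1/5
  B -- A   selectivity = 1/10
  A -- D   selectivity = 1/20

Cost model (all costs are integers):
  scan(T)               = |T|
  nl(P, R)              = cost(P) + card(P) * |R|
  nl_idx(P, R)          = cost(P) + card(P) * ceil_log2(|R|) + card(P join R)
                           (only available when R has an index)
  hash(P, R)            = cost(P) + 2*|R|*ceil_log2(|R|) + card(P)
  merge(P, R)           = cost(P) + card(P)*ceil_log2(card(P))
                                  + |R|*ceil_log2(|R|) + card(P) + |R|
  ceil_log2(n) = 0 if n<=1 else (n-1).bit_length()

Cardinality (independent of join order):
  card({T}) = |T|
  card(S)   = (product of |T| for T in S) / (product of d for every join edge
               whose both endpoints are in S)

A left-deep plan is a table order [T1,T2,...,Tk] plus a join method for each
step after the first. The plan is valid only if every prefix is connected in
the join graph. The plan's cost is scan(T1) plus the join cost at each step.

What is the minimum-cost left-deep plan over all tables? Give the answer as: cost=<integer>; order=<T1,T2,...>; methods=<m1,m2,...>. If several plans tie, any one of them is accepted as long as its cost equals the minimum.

cost=22000; order=B,A,D,C; methods=hash,hash,hash

Selinger DP (subsets sized 1..n):
  {C}: scan cost=80, card=80
  {B}: scan cost=500, card=500
  {A}: scan cost=40, card=40
  {D}: scan cost=150, card=150
  {BC}: card=8000; try (C,hash)→2120, (B,merge)→5720, (C,merge)→6140, (B,nl_idx)→8800, (B,hash)→9160, (C,nl_idx)→12000 …(+2); best=2120 via (C,hash)
  {AB}: card=2000; try (A,hash)→1480, (B,nl_idx)→2400, (B,merge)→5320, (A,merge)→5780, (B,hash)→9080, (B,nl)→20040 …(+1); best=1480 via (A,hash)
  {AD}: card=300; try (D,nl_idx)→660, (A,hash)→780, (D,merge)→1670, (A,merge)→1780, (D,hash)→2480, (D,nl)→6040 …(+1); best=660 via (D,nl_idx)
  {ABC}: card=32000; try (C,hash)→4600, (A,hash)→10600, (C,merge)→26120, (C,nl_idx)→47480, (A,merge)→114400, (C,nl)→161480 …(+1); best=4600 via (C,hash)
  {ABD}: card=15000; try (D,hash)→5880, (B,merge)→8660, (B,hash)→9960, (B,nl_idx)→18360, (D,merge)→26830, (D,nl_idx)→32480 …(+2); best=5880 via (D,hash)
  {ABCD}: card=240000; try (C,hash)→22000, (D,hash)→39000, (C,merge)→231520, (C,nl_idx)→350880, (D,nl_idx)→500600, (D,merge)→517950 …(+2); best=22000 via (C,hash)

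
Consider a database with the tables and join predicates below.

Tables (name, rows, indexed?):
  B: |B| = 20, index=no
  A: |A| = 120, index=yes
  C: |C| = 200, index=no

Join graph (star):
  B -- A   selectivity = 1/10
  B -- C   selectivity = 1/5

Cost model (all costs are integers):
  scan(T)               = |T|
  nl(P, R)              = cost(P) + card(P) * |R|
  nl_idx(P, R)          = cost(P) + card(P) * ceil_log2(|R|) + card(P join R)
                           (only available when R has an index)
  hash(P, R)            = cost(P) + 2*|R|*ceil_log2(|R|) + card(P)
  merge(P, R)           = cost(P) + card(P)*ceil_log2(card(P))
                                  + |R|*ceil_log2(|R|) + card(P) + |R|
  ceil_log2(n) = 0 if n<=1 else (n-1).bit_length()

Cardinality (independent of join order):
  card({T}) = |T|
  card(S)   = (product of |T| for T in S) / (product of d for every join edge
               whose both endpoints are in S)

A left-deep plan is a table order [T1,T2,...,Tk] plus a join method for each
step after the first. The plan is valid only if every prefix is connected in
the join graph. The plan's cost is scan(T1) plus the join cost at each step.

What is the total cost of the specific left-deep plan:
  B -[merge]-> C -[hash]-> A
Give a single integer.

4420

step 1: scan B: cost=20, card=20
step 2: join C via merge
    card(P join C) = 20*200/(5) = 800
    cost = 20 + 20*5 + 200*8 + 20 + 200 = 1940
step 3: join A via hash
    card(P join A) = 800*120/(10) = 9600
    cost = 1940 + 2*120*7 + 800 = 4420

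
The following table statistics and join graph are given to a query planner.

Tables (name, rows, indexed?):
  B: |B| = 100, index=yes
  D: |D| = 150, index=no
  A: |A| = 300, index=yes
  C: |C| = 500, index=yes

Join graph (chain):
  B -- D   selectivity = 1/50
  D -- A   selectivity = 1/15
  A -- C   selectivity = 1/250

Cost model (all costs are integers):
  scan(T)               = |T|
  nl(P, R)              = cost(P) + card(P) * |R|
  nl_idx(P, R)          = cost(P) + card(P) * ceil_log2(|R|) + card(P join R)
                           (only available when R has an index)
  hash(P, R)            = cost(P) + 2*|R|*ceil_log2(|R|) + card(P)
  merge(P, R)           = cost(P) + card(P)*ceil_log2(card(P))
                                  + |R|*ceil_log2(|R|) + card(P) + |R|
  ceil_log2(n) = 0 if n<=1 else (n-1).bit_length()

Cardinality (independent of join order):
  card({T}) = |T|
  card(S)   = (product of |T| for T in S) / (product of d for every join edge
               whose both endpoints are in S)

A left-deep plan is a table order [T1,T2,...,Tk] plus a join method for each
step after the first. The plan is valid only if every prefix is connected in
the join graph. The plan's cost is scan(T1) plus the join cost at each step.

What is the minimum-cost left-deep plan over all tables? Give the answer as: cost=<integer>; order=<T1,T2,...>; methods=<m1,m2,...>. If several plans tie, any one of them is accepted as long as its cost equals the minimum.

Selinger DP (subsets sized 1..n):
  {B}: scan cost=100, card=100
  {D}: scan cost=150, card=150
  {A}: scan cost=300, card=300
  {C}: scan cost=500, card=500
  {BD}: card=300; try (B,nl_idx)→1500, (B,hash)→1700, (D,merge)→2250, (B,merge)→2300, (D,hash)→2600, (D,nl)→15100 …(+1); best=1500 via (B,nl_idx)
  {AD}: card=3000; try (D,hash)→3000, (A,merge)→4500, (A,nl_idx)→4500, (D,merge)→4650, (A,hash)→5700, (A,nl)→45150 …(+1); best=3000 via (D,hash)
  {AC}: card=600; try (C,nl_idx)→3600, (A,nl_idx)→5600, (A,hash)→6400, (C,merge)→8300, (A,merge)→8500, (C,hash)→9600 …(+2); best=3600 via (C,nl_idx)
  {ABD}: card=6000; try (A,hash)→7200, (B,hash)→7400, (A,merge)→7500, (A,nl_idx)→10200, (B,nl_idx)→30000, (B,merge)→42800 …(+2); best=7200 via (A,hash)
  {ACD}: card=6000; try (D,hash)→6600, (D,merge)→11550, (C,hash)→15000, (C,nl_idx)→36000, (C,merge)→47000, (D,nl)→93600 …(+1); best=6600 via (D,hash)
  {ABCD}: card=12000; try (B,hash)→14000, (C,hash)→22200, (B,nl_idx)→60600, (C,nl_idx)→73200, (B,merge)→91400, (C,merge)→96200 …(+2); best=14000 via (B,hash)

cost=14000; order=A,C,D,B; methods=nl_idx,hash,hash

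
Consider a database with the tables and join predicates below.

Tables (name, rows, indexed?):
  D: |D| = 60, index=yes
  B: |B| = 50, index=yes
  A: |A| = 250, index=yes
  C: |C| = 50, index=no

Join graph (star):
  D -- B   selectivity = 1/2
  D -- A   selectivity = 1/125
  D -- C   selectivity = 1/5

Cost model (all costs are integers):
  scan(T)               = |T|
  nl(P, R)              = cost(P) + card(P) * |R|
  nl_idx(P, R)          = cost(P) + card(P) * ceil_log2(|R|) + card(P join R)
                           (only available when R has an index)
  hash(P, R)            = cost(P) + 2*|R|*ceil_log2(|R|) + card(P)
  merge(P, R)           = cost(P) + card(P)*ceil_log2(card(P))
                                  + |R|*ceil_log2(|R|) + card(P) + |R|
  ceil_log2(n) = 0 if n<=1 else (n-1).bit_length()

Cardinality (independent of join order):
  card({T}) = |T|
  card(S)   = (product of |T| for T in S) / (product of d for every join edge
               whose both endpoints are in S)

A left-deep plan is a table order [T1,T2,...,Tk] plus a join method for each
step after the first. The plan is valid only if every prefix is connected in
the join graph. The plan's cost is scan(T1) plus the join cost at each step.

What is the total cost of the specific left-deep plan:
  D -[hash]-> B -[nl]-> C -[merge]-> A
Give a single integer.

302970

step 1: scan D: cost=60, card=60
step 2: join B via hash
    card(P join B) = 60*50/(2) = 1500
    cost = 60 + 2*50*6 + 60 = 720
step 3: join C via nl
    card(P join C) = 1500*50/(5) = 15000
    cost = 720 + 1500*50 = 75720
step 4: join A via merge
    card(P join A) = 15000*250/(125) = 30000
    cost = 75720 + 15000*14 + 250*8 + 15000 + 250 = 302970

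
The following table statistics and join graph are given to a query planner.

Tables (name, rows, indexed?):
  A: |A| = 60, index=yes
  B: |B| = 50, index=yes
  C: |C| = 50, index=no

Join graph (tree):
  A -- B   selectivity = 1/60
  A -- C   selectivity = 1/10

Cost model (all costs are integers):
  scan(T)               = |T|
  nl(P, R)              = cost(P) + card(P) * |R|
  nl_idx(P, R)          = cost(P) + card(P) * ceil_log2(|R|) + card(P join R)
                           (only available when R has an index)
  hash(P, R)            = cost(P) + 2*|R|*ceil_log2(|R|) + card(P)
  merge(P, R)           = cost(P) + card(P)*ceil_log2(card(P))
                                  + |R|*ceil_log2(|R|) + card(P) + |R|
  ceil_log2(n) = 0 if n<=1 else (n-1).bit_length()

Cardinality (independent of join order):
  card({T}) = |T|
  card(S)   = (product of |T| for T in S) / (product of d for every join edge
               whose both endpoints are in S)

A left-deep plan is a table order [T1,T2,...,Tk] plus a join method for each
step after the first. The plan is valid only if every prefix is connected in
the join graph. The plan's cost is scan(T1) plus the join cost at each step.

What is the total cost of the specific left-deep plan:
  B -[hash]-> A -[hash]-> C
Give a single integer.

1470

step 1: scan B: cost=50, card=50
step 2: join A via hash
    card(P join A) = 50*60/(60) = 50
    cost = 50 + 2*60*6 + 50 = 820
step 3: join C via hash
    card(P join C) = 50*50/(10) = 250
    cost = 820 + 2*50*6 + 50 = 1470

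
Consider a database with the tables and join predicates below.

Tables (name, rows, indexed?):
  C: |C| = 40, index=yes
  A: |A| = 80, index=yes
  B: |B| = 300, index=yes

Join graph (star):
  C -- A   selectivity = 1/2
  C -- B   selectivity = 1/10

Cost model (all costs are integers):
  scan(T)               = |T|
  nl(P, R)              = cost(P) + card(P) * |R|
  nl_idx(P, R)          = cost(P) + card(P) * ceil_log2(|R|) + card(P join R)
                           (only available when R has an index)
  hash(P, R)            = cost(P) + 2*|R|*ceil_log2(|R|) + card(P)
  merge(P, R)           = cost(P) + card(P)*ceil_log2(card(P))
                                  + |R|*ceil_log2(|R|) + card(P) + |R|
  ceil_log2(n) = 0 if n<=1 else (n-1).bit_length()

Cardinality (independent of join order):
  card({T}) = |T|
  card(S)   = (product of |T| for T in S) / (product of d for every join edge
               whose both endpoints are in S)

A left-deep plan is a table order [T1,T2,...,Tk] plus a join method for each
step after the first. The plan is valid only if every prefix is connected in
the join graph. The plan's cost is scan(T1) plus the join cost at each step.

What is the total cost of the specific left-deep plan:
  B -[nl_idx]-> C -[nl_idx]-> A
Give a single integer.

59700

step 1: scan B: cost=300, card=300
step 2: join C via nl_idx
    card(P join C) = 300*40/(10) = 1200
    cost = 300 + 300*6 + 1200 = 3300
step 3: join A via nl_idx
    card(P join A) = 1200*80/(2) = 48000
    cost = 3300 + 1200*7 + 48000 = 59700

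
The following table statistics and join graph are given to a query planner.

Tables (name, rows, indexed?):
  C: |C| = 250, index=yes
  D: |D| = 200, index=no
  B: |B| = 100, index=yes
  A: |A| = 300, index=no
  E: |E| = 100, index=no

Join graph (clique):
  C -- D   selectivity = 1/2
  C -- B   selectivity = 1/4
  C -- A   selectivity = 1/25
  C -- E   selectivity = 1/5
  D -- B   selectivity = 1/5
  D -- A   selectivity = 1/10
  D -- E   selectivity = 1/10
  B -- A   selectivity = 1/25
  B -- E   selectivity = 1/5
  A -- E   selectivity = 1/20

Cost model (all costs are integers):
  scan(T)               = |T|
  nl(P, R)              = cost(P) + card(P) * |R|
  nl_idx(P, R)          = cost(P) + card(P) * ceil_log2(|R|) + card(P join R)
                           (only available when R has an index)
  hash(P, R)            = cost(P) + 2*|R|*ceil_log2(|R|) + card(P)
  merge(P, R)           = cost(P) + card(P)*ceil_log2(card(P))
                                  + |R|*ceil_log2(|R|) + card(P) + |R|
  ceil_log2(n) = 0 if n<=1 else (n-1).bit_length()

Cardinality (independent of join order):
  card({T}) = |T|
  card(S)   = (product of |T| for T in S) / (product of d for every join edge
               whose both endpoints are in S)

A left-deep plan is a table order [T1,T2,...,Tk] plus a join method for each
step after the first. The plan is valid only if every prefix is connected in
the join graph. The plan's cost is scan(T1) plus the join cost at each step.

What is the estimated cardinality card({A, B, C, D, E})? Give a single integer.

120

Tables in S: A(300), B(100), C(250), D(200), E(100)
Edges inside S: C-D(d=2), C-B(d=4), C-A(d=25), C-E(d=5), D-B(d=5), D-A(d=10), D-E(d=10), B-A(d=25), B-E(d=5), A-E(d=20)
numerator = 300 * 100 * 250 * 200 * 100 = 150000000000
denominator = 2 * 4 * 25 * 5 * 5 * 10 * 10 * 25 * 5 * 20 = 1250000000
card(S) = 150000000000 / 1250000000 = 120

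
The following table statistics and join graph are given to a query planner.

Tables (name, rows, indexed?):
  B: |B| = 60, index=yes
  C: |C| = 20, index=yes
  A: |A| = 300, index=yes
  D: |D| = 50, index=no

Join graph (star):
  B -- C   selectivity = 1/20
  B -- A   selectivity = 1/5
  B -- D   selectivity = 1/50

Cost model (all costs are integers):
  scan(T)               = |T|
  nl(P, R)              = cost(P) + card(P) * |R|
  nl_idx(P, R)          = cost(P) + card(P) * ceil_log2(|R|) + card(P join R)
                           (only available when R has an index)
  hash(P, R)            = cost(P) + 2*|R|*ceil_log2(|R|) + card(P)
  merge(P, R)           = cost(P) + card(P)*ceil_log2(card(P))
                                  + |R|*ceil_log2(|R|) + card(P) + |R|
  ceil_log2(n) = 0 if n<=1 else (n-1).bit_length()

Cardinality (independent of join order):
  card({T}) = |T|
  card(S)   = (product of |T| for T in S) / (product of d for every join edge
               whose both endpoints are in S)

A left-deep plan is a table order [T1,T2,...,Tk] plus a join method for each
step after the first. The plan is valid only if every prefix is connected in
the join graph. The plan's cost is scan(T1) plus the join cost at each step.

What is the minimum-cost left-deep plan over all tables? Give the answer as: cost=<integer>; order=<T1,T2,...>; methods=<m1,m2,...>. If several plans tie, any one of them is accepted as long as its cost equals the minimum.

cost=4090; order=D,B,C,A; methods=nl_idx,hash,merge

Selinger DP (subsets sized 1..n):
  {B}: scan cost=60, card=60
  {C}: scan cost=20, card=20
  {A}: scan cost=300, card=300
  {D}: scan cost=50, card=50
  {BC}: card=60; try (B,nl_idx)→200, (C,hash)→320, (C,nl_idx)→420, (B,merge)→560, (C,merge)→600, (B,hash)→760 …(+2); best=200 via (B,nl_idx)
  {AB}: card=3600; try (B,hash)→1320, (A,merge)→3480, (B,merge)→3720, (A,nl_idx)→4200, (A,hash)→5520, (B,nl_idx)→5700 …(+2); best=1320 via (B,hash)
  {BD}: card=60; try (B,nl_idx)→410, (D,hash)→720, (B,hash)→820, (B,merge)→820, (D,merge)→830, (B,nl)→3050 …(+1); best=410 via (B,nl_idx)
  {ABC}: card=3600; try (A,merge)→3620, (A,nl_idx)→4340, (C,hash)→5120, (A,hash)→5660, (A,nl)→18200, (C,nl_idx)→22920 …(+2); best=3620 via (A,merge)
  {BCD}: card=60; try (C,hash)→670, (C,nl_idx)→770, (D,hash)→860, (C,merge)→950, (D,merge)→970, (C,nl)→1610 …(+1); best=670 via (C,hash)
  {ABD}: card=3600; try (A,merge)→3830, (A,nl_idx)→4550, (D,hash)→5520, (A,hash)→5870, (A,nl)→18410, (D,merge)→48470 …(+1); best=3830 via (A,merge)
  {ABCD}: card=3600; try (A,merge)→4090, (A,nl_idx)→4810, (A,hash)→6130, (C,hash)→7630, (D,hash)→7820, (A,nl)→18670 …(+5); best=4090 via (A,merge)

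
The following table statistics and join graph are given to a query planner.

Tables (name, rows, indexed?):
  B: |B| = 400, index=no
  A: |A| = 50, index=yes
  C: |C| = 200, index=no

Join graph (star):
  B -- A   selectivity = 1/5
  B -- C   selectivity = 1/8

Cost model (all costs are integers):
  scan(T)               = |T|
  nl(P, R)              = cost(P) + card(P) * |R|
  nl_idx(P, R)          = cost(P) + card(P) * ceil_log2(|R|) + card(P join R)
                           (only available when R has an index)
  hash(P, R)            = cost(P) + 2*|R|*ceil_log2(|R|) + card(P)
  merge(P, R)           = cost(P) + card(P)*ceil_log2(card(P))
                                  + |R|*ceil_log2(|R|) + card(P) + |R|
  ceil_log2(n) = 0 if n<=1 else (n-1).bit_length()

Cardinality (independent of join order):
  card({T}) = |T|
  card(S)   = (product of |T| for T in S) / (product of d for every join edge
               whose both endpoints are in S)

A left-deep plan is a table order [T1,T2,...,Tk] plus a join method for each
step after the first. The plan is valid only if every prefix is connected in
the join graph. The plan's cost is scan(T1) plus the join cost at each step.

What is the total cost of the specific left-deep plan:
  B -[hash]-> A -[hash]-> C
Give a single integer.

8600

step 1: scan B: cost=400, card=400
step 2: join A via hash
    card(P join A) = 400*50/(5) = 4000
    cost = 400 + 2*50*6 + 400 = 1400
step 3: join C via hash
    card(P join C) = 4000*200/(8) = 100000
    cost = 1400 + 2*200*8 + 4000 = 8600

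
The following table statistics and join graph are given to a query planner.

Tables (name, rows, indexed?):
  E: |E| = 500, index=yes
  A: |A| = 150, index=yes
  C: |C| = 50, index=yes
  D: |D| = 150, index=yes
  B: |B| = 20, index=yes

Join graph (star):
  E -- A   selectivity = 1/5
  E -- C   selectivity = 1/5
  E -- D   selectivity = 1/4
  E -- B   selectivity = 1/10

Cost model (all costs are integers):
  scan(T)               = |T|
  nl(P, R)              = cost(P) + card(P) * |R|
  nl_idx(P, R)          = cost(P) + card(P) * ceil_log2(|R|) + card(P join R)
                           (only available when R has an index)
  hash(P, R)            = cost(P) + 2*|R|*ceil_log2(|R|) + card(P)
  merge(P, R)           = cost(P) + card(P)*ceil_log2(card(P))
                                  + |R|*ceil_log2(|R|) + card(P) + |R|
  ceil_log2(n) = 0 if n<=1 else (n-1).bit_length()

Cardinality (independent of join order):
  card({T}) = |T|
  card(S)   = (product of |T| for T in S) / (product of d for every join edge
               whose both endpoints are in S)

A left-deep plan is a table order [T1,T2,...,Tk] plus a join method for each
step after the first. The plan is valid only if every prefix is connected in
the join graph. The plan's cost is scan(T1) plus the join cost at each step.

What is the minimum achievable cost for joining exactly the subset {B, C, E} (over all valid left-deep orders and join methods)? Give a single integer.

Selinger DP over subsets of {B,C,E}:
  {E}: scan cost=500, card=500
  {C}: scan cost=50, card=50
  {B}: scan cost=20, card=20
  {CE}: card=5000; try (C,hash)→1600, (E,merge)→5400, (E,nl_idx)→5500, (C,merge)→5850, (C,nl_idx)→8500, (E,hash)→9100 …(+2); best=1600 via (C,hash)
  {BE}: card=1000; try (E,nl_idx)→1200, (B,hash)→1200, (B,nl_idx)→4000, (E,merge)→5140, (B,merge)→5620, (E,hash)→9040 …(+2); best=1200 via (E,nl_idx)
  {BCE}: card=10000; try (C,hash)→2800, (B,hash)→6800, (C,merge)→12550, (C,nl_idx)→17200, (B,nl_idx)→36600, (C,nl)→51200 …(+2); best=2800 via (C,hash)

2800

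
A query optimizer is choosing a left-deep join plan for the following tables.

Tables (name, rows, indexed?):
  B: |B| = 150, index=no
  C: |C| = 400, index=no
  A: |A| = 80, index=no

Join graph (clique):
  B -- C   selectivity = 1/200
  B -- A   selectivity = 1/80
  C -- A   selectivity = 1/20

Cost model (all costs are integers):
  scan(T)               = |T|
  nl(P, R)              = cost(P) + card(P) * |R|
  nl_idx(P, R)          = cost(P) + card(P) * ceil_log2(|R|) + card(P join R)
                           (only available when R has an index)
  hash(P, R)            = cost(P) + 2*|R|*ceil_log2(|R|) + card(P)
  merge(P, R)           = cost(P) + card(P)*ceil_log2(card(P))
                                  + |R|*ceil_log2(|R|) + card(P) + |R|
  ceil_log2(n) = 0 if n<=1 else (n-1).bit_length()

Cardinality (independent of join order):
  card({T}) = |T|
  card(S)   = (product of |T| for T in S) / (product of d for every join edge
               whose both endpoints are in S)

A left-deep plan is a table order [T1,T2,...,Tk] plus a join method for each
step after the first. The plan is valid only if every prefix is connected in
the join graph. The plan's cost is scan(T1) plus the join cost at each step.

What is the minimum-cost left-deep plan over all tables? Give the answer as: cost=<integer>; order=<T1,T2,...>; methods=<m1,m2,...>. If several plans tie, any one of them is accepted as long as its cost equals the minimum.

Selinger DP (subsets sized 1..n):
  {B}: scan cost=150, card=150
  {C}: scan cost=400, card=400
  {A}: scan cost=80, card=80
  {BC}: card=300; try (B,hash)→3200, (C,merge)→5500, (B,merge)→5750, (C,hash)→7500, (C,nl)→60150, (B,nl)→60400; best=3200 via (B,hash)
  {AB}: card=150; try (A,hash)→1420, (B,merge)→2070, (A,merge)→2140, (B,hash)→2560, (B,nl)→12080, (A,nl)→12150; best=1420 via (A,hash)
  {AC}: card=1600; try (A,hash)→1920, (C,merge)→4720, (A,merge)→5040, (C,hash)→7360, (C,nl)→32080, (A,nl)→32400; best=1920 via (A,hash)
  {ABC}: card=15; try (A,hash)→4620, (B,hash)→5920, (C,merge)→6770, (A,merge)→6840, (C,hash)→8770, (B,merge)→22470 …(+3); best=4620 via (A,hash)

cost=4620; order=C,B,A; methods=hash,hash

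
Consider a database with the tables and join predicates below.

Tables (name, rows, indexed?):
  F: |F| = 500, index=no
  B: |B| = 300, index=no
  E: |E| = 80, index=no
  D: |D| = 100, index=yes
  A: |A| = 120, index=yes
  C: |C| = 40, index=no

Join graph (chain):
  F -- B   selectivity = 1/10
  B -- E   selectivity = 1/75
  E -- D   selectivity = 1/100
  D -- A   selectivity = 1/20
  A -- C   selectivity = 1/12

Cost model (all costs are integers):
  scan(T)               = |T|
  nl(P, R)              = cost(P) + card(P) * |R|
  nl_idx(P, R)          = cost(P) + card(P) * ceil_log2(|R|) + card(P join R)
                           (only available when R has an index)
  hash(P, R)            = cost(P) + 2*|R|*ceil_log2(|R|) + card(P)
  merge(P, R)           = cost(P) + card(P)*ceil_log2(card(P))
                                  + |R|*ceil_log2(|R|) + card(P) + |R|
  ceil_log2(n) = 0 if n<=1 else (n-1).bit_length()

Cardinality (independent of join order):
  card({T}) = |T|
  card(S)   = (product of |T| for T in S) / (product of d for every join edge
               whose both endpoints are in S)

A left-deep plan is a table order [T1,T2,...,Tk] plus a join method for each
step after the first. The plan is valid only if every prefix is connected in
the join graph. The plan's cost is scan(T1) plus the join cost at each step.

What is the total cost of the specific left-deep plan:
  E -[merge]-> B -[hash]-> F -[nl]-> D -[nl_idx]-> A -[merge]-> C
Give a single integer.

step 1: scan E: cost=80, card=80
step 2: join B via merge
    card(P join B) = 80*300/(75) = 320
    cost = 80 + 80*7 + 300*9 + 80 + 300 = 3720
step 3: join F via hash
    card(P join F) = 320*500/(10) = 16000
    cost = 3720 + 2*500*9 + 320 = 13040
step 4: join D via nl
    card(P join D) = 16000*100/(100) = 16000
    cost = 13040 + 16000*100 = 1613040
step 5: join A via nl_idx
    card(P join A) = 16000*120/(20) = 96000
    cost = 1613040 + 16000*7 + 96000 = 1821040
step 6: join C via merge
    card(P join C) = 96000*40/(12) = 320000
    cost = 1821040 + 96000*17 + 40*6 + 96000 + 40 = 3549320

3549320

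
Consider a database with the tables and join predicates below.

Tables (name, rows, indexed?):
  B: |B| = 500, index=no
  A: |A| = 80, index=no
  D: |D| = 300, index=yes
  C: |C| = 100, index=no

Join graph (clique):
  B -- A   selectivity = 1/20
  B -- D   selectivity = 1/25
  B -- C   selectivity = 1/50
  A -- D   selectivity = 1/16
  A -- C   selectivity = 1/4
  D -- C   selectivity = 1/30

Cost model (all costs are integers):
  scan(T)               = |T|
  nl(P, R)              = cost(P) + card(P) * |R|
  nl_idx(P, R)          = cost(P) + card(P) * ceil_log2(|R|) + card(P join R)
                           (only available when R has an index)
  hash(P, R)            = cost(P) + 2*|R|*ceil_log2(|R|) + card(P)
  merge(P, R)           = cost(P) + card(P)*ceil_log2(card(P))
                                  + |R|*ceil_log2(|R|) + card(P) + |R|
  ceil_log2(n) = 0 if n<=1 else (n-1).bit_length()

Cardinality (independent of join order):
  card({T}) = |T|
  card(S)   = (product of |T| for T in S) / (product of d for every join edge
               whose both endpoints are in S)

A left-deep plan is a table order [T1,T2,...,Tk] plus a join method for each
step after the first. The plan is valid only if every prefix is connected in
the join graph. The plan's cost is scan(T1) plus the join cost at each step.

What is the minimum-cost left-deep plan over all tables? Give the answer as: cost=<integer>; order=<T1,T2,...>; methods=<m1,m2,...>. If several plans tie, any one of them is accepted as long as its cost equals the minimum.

cost=10320; order=B,C,D,A; methods=hash,hash,hash

Selinger DP (subsets sized 1..n):
  {B}: scan cost=500, card=500
  {A}: scan cost=80, card=80
  {D}: scan cost=300, card=300
  {C}: scan cost=100, card=100
  {AB}: card=2000; try (A,hash)→2120, (B,merge)→5720, (A,merge)→6140, (B,hash)→9160, (B,nl)→40080, (A,nl)→40500; best=2120 via (A,hash)
  {BD}: card=6000; try (D,hash)→6400, (B,merge)→8300, (D,merge)→8500, (B,hash)→9600, (D,nl_idx)→11000, (B,nl)→150300 …(+1); best=6400 via (D,hash)
  {BC}: card=1000; try (C,hash)→2400, (B,merge)→5900, (C,merge)→6300, (B,hash)→9200, (B,nl)→50100, (C,nl)→50500; best=2400 via (C,hash)
  {AD}: card=1500; try (A,hash)→1720, (D,nl_idx)→2300, (D,merge)→3720, (A,merge)→3940, (D,hash)→5560, (D,nl)→24080 …(+1); best=1720 via (A,hash)
  {AC}: card=2000; try (A,hash)→1320, (C,merge)→1520, (A,merge)→1540, (C,hash)→1560, (C,nl)→8080, (A,nl)→8100; best=1320 via (A,hash)
  {CD}: card=1000; try (D,nl_idx)→2000, (C,hash)→2000, (D,merge)→3900, (C,merge)→4100, (D,hash)→5600, (D,nl)→30100 …(+1); best=2000 via (D,nl_idx)
  {ABD}: card=1500; try (D,hash)→9520, (B,hash)→12220, (A,hash)→13520, (D,nl_idx)→21620, (B,merge)→24720, (D,merge)→29120 …(+4); best=9520 via (D,hash)
  {ABC}: card=1000; try (A,hash)→4520, (C,hash)→5520, (B,hash)→12320, (A,merge)→14040, (C,merge)→26920, (B,merge)→30320 …(+3); best=4520 via (A,hash)
  {BCD}: card=400; try (D,hash)→8800, (D,nl_idx)→11800, (B,hash)→12000, (C,hash)→13800, (D,merge)→16400, (B,merge)→18000 …(+4); best=8800 via (D,hash)
  {ACD}: card=1250; try (A,hash)→4120, (C,hash)→4620, (D,hash)→8720, (A,merge)→13640, (C,merge)→20520, (D,nl_idx)→20570 …(+4); best=4120 via (A,hash)
  {ABCD}: card=25; try (A,hash)→10320, (D,hash)→10920, (C,hash)→12420, (A,merge)→13440, (D,nl_idx)→13545, (B,hash)→14370 …(+7); best=10320 via (A,hash)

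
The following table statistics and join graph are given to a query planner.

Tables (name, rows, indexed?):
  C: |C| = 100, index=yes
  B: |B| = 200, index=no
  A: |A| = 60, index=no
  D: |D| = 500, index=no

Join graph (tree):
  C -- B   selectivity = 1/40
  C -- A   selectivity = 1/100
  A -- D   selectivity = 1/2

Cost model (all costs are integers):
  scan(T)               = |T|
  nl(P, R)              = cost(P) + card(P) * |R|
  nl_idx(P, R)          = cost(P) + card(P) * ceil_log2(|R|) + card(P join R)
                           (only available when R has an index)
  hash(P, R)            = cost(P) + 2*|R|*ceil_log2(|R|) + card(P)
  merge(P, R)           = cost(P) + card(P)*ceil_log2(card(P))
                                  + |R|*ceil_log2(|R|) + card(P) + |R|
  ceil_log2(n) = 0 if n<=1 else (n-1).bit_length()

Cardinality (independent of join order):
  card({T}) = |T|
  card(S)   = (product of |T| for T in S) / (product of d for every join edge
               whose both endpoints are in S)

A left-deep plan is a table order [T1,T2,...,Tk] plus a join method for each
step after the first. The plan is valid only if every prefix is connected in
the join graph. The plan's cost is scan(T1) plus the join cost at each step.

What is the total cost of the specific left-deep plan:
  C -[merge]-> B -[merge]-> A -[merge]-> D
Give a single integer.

16120

step 1: scan C: cost=100, card=100
step 2: join B via merge
    card(P join B) = 100*200/(40) = 500
    cost = 100 + 100*7 + 200*8 + 100 + 200 = 2700
step 3: join A via merge
    card(P join A) = 500*60/(100) = 300
    cost = 2700 + 500*9 + 60*6 + 500 + 60 = 8120
step 4: join D via merge
    card(P join D) = 300*500/(2) = 75000
    cost = 8120 + 300*9 + 500*9 + 300 + 500 = 16120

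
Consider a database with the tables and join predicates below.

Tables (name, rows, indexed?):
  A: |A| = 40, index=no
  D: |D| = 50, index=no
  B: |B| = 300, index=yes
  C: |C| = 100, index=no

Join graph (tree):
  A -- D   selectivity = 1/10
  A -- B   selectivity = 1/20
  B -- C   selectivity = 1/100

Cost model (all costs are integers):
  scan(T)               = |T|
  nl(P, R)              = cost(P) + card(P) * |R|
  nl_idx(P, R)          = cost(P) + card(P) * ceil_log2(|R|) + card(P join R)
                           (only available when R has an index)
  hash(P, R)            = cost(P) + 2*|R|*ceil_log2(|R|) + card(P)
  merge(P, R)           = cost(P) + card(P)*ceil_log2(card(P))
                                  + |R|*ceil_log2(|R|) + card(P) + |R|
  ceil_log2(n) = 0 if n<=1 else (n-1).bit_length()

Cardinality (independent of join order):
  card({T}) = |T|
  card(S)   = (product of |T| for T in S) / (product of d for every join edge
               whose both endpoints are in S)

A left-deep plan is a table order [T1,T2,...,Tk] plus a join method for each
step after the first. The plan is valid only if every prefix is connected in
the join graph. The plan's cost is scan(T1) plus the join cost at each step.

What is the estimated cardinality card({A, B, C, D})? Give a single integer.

Tables in S: A(40), B(300), C(100), D(50)
Edges inside S: A-D(d=10), A-B(d=20), B-C(d=100)
numerator = 40 * 300 * 100 * 50 = 60000000
denominator = 10 * 20 * 100 = 20000
card(S) = 60000000 / 20000 = 3000

3000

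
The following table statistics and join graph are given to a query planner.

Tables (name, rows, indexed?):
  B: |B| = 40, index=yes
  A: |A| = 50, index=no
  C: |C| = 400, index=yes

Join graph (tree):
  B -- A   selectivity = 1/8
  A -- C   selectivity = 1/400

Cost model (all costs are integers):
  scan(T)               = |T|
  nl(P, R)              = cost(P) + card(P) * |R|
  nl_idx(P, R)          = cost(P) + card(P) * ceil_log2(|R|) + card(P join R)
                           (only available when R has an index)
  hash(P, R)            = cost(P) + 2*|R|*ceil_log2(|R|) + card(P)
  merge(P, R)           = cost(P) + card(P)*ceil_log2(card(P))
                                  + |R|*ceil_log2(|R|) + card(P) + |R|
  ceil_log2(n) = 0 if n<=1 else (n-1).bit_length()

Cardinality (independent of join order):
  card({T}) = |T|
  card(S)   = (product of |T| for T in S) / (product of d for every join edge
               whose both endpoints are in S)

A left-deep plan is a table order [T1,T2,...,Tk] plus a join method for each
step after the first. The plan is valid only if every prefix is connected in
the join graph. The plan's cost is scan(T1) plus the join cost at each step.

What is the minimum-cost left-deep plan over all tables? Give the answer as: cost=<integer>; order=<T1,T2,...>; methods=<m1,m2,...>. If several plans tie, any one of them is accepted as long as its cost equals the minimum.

Selinger DP (subsets sized 1..n):
  {B}: scan cost=40, card=40
  {A}: scan cost=50, card=50
  {C}: scan cost=400, card=400
  {AB}: card=250; try (B,hash)→580, (B,nl_idx)→600, (A,merge)→670, (B,merge)→680, (A,hash)→680, (A,nl)→2040 …(+1); best=580 via (B,hash)
  {AC}: card=50; try (C,nl_idx)→550, (A,hash)→1400, (C,merge)→4400, (A,merge)→4750, (C,hash)→7300, (C,nl)→20050 …(+1); best=550 via (C,nl_idx)
  {ABC}: card=250; try (B,hash)→1080, (B,nl_idx)→1100, (B,merge)→1180, (B,nl)→2550, (C,nl_idx)→3080, (C,merge)→6830 …(+2); best=1080 via (B,hash)

cost=1080; order=A,C,B; methods=nl_idx,hash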